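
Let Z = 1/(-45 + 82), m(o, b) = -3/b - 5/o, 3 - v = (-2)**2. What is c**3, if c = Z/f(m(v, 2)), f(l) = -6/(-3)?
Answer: 1/405224 ≈ 2.4678e-6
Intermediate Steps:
v = -1 (v = 3 - 1*(-2)**2 = 3 - 1*4 = 3 - 4 = -1)
m(o, b) = -5/o - 3/b
f(l) = 2 (f(l) = -6*(-1/3) = 2)
Z = 1/37 ≈ 0.027027
c = 1/74 (c = (1/37)/2 = (1/37)*(1/2) = 1/74 ≈ 0.013514)
c**3 = (1/74)**3 = 1/405224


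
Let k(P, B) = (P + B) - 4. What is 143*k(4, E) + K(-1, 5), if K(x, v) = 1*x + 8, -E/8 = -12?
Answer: 13735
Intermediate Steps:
E = 96 (E = -8*(-12) = 96)
k(P, B) = -4 + B + P (k(P, B) = (B + P) - 4 = -4 + B + P)
K(x, v) = 8 + x (K(x, v) = x + 8 = 8 + x)
143*k(4, E) + K(-1, 5) = 143*(-4 + 96 + 4) + (8 - 1) = 143*96 + 7 = 13728 + 7 = 13735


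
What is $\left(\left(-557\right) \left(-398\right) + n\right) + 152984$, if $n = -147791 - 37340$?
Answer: $189539$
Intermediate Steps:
$n = -185131$ ($n = -147791 - 37340 = -185131$)
$\left(\left(-557\right) \left(-398\right) + n\right) + 152984 = \left(\left(-557\right) \left(-398\right) - 185131\right) + 152984 = \left(221686 - 185131\right) + 152984 = 36555 + 152984 = 189539$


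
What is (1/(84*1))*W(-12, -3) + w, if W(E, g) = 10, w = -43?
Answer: -1801/42 ≈ -42.881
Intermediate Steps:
(1/(84*1))*W(-12, -3) + w = (1/(84*1))*10 - 43 = ((1/84)*1)*10 - 43 = (1/84)*10 - 43 = 5/42 - 43 = -1801/42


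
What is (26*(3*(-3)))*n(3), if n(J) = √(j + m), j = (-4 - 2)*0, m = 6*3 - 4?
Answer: -234*√14 ≈ -875.55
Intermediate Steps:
m = 14 (m = 18 - 4 = 14)
j = 0 (j = -6*0 = 0)
n(J) = √14 (n(J) = √(0 + 14) = √14)
(26*(3*(-3)))*n(3) = (26*(3*(-3)))*√14 = (26*(-9))*√14 = -234*√14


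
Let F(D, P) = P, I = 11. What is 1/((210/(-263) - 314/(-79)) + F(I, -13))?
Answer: -20777/204109 ≈ -0.10179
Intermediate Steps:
1/((210/(-263) - 314/(-79)) + F(I, -13)) = 1/((210/(-263) - 314/(-79)) - 13) = 1/((210*(-1/263) - 314*(-1/79)) - 13) = 1/((-210/263 + 314/79) - 13) = 1/(65992/20777 - 13) = 1/(-204109/20777) = -20777/204109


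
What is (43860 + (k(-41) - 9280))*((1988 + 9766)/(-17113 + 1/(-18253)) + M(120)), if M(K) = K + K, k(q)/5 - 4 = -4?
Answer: 36927841623972/4462337 ≈ 8.2754e+6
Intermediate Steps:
k(q) = 0 (k(q) = 20 + 5*(-4) = 20 - 20 = 0)
M(K) = 2*K
(43860 + (k(-41) - 9280))*((1988 + 9766)/(-17113 + 1/(-18253)) + M(120)) = (43860 + (0 - 9280))*((1988 + 9766)/(-17113 + 1/(-18253)) + 2*120) = (43860 - 9280)*(11754/(-17113 - 1/18253) + 240) = 34580*(11754/(-312363590/18253) + 240) = 34580*(11754*(-18253/312363590) + 240) = 34580*(-107272881/156181795 + 240) = 34580*(37376357919/156181795) = 36927841623972/4462337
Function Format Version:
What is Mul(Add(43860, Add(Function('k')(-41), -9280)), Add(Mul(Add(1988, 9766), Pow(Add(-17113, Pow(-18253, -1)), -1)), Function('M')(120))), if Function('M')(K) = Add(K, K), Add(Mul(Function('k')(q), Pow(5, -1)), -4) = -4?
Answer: Rational(36927841623972, 4462337) ≈ 8.2754e+6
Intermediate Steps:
Function('k')(q) = 0 (Function('k')(q) = Add(20, Mul(5, -4)) = Add(20, -20) = 0)
Function('M')(K) = Mul(2, K)
Mul(Add(43860, Add(Function('k')(-41), -9280)), Add(Mul(Add(1988, 9766), Pow(Add(-17113, Pow(-18253, -1)), -1)), Function('M')(120))) = Mul(Add(43860, Add(0, -9280)), Add(Mul(Add(1988, 9766), Pow(Add(-17113, Pow(-18253, -1)), -1)), Mul(2, 120))) = Mul(Add(43860, -9280), Add(Mul(11754, Pow(Add(-17113, Rational(-1, 18253)), -1)), 240)) = Mul(34580, Add(Mul(11754, Pow(Rational(-312363590, 18253), -1)), 240)) = Mul(34580, Add(Mul(11754, Rational(-18253, 312363590)), 240)) = Mul(34580, Add(Rational(-107272881, 156181795), 240)) = Mul(34580, Rational(37376357919, 156181795)) = Rational(36927841623972, 4462337)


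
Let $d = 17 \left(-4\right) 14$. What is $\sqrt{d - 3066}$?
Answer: $7 i \sqrt{82} \approx 63.388 i$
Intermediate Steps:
$d = -952$ ($d = \left(-68\right) 14 = -952$)
$\sqrt{d - 3066} = \sqrt{-952 - 3066} = \sqrt{-4018} = 7 i \sqrt{82}$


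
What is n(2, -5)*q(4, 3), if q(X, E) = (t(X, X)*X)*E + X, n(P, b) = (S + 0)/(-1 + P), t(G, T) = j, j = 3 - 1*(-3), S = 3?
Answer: 228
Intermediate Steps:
j = 6 (j = 3 + 3 = 6)
t(G, T) = 6
n(P, b) = 3/(-1 + P) (n(P, b) = (3 + 0)/(-1 + P) = 3/(-1 + P))
q(X, E) = X + 6*E*X (q(X, E) = (6*X)*E + X = 6*E*X + X = X + 6*E*X)
n(2, -5)*q(4, 3) = (3/(-1 + 2))*(4*(1 + 6*3)) = (3/1)*(4*(1 + 18)) = (3*1)*(4*19) = 3*76 = 228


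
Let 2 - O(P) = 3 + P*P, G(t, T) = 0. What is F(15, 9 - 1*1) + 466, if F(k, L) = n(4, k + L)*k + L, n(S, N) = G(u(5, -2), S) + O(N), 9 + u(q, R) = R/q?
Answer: -7476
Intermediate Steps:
u(q, R) = -9 + R/q
O(P) = -1 - P² (O(P) = 2 - (3 + P*P) = 2 - (3 + P²) = 2 + (-3 - P²) = -1 - P²)
n(S, N) = -1 - N² (n(S, N) = 0 + (-1 - N²) = -1 - N²)
F(k, L) = L + k*(-1 - (L + k)²) (F(k, L) = (-1 - (k + L)²)*k + L = (-1 - (L + k)²)*k + L = k*(-1 - (L + k)²) + L = L + k*(-1 - (L + k)²))
F(15, 9 - 1*1) + 466 = ((9 - 1*1) - 1*15*(1 + ((9 - 1*1) + 15)²)) + 466 = ((9 - 1) - 1*15*(1 + ((9 - 1) + 15)²)) + 466 = (8 - 1*15*(1 + (8 + 15)²)) + 466 = (8 - 1*15*(1 + 23²)) + 466 = (8 - 1*15*(1 + 529)) + 466 = (8 - 1*15*530) + 466 = (8 - 7950) + 466 = -7942 + 466 = -7476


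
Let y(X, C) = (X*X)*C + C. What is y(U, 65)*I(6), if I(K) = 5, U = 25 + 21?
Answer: 688025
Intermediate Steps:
U = 46
y(X, C) = C + C*X² (y(X, C) = X²*C + C = C*X² + C = C + C*X²)
y(U, 65)*I(6) = (65*(1 + 46²))*5 = (65*(1 + 2116))*5 = (65*2117)*5 = 137605*5 = 688025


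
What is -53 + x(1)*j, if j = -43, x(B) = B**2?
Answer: -96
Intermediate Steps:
-53 + x(1)*j = -53 + 1**2*(-43) = -53 + 1*(-43) = -53 - 43 = -96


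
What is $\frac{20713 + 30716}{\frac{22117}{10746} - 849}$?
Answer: $- \frac{552656034}{9101237} \approx -60.723$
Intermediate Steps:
$\frac{20713 + 30716}{\frac{22117}{10746} - 849} = \frac{51429}{22117 \cdot \frac{1}{10746} - 849} = \frac{51429}{\frac{22117}{10746} - 849} = \frac{51429}{- \frac{9101237}{10746}} = 51429 \left(- \frac{10746}{9101237}\right) = - \frac{552656034}{9101237}$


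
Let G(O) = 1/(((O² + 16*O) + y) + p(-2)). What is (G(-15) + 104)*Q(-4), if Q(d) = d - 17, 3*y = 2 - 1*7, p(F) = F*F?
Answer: -82929/38 ≈ -2182.3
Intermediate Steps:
p(F) = F²
y = -5/3 (y = (2 - 1*7)/3 = (2 - 7)/3 = (⅓)*(-5) = -5/3 ≈ -1.6667)
Q(d) = -17 + d
G(O) = 1/(7/3 + O² + 16*O) (G(O) = 1/(((O² + 16*O) - 5/3) + (-2)²) = 1/((-5/3 + O² + 16*O) + 4) = 1/(7/3 + O² + 16*O))
(G(-15) + 104)*Q(-4) = (3/(7 + 3*(-15)² + 48*(-15)) + 104)*(-17 - 4) = (3/(7 + 3*225 - 720) + 104)*(-21) = (3/(7 + 675 - 720) + 104)*(-21) = (3/(-38) + 104)*(-21) = (3*(-1/38) + 104)*(-21) = (-3/38 + 104)*(-21) = (3949/38)*(-21) = -82929/38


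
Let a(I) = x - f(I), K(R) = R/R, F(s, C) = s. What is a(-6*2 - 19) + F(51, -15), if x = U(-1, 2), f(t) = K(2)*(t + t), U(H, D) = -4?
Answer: 109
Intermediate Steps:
K(R) = 1
f(t) = 2*t (f(t) = 1*(t + t) = 1*(2*t) = 2*t)
x = -4
a(I) = -4 - 2*I
a(-6*2 - 19) + F(51, -15) = (-4 - 2*(-6*2 - 19)) + 51 = (-4 - 2*(-12 - 19)) + 51 = (-4 - 2*(-31)) + 51 = (-4 + 62) + 51 = 58 + 51 = 109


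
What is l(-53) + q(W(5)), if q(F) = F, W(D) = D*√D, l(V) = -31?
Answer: -31 + 5*√5 ≈ -19.820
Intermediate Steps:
W(D) = D^(3/2)
l(-53) + q(W(5)) = -31 + 5^(3/2) = -31 + 5*√5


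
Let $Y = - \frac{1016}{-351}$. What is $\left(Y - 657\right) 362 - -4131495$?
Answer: $\frac{1367042803}{351} \approx 3.8947 \cdot 10^{6}$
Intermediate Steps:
$Y = \frac{1016}{351}$ ($Y = \left(-1016\right) \left(- \frac{1}{351}\right) = \frac{1016}{351} \approx 2.8946$)
$\left(Y - 657\right) 362 - -4131495 = \left(\frac{1016}{351} - 657\right) 362 - -4131495 = \left(- \frac{229591}{351}\right) 362 + 4131495 = - \frac{83111942}{351} + 4131495 = \frac{1367042803}{351}$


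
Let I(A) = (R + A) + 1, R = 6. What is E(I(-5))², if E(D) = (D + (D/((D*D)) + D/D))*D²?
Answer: 196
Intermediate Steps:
I(A) = 7 + A (I(A) = (6 + A) + 1 = 7 + A)
E(D) = D²*(1 + D + 1/D) (E(D) = (D + (D/(D²) + 1))*D² = (D + (D/D² + 1))*D² = (D + (1/D + 1))*D² = (D + (1 + 1/D))*D² = (1 + D + 1/D)*D² = D²*(1 + D + 1/D))
E(I(-5))² = ((7 - 5)*(1 + (7 - 5) + (7 - 5)²))² = (2*(1 + 2 + 2²))² = (2*(1 + 2 + 4))² = (2*7)² = 14² = 196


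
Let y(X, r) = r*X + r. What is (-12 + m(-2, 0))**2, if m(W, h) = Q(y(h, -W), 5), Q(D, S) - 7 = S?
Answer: 0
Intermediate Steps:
y(X, r) = r + X*r (y(X, r) = X*r + r = r + X*r)
Q(D, S) = 7 + S
m(W, h) = 12 (m(W, h) = 7 + 5 = 12)
(-12 + m(-2, 0))**2 = (-12 + 12)**2 = 0**2 = 0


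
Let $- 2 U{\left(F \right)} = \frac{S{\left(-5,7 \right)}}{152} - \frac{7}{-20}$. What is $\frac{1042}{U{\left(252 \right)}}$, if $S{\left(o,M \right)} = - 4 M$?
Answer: $- \frac{791920}{63} \approx -12570.0$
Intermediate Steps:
$U{\left(F \right)} = - \frac{63}{760}$ ($U{\left(F \right)} = - \frac{\frac{\left(-4\right) 7}{152} - \frac{7}{-20}}{2} = - \frac{\left(-28\right) \frac{1}{152} - - \frac{7}{20}}{2} = - \frac{- \frac{7}{38} + \frac{7}{20}}{2} = \left(- \frac{1}{2}\right) \frac{63}{380} = - \frac{63}{760}$)
$\frac{1042}{U{\left(252 \right)}} = \frac{1042}{- \frac{63}{760}} = 1042 \left(- \frac{760}{63}\right) = - \frac{791920}{63}$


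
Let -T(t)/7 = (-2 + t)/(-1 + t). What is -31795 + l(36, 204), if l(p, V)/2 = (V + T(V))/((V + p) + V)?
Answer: -102345248/3219 ≈ -31794.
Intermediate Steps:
T(t) = -7*(-2 + t)/(-1 + t)
l(p, V) = 2*(V + 7*(2 - V)/(-1 + V))/(p + 2*V) (l(p, V) = 2*((V + 7*(2 - V)/(-1 + V))/((V + p) + V)) = 2*((V + 7*(2 - V)/(-1 + V))/(p + 2*V)) = 2*(V + 7*(2 - V)/(-1 + V))/(p + 2*V))
-31795 + l(36, 204) = -31795 + 2*(14 - 7*204 + 204*(-1 + 204))/((-1 + 204)*(36 + 2*204)) = -31795 + 2*(14 - 1428 + 204*203)/(203*(36 + 408)) = -31795 + 2*(1/203)*(14 - 1428 + 41412)/444 = -31795 + 2*(1/203)*(1/444)*39998 = -31795 + 2857/3219 = -102345248/3219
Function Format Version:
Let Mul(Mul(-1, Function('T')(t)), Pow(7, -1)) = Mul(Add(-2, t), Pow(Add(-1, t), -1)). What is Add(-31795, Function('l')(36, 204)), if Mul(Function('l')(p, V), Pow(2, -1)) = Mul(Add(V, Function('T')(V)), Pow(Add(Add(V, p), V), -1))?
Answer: Rational(-102345248, 3219) ≈ -31794.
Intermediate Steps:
Function('T')(t) = Mul(-7, Pow(Add(-1, t), -1), Add(-2, t)) (Function('T')(t) = Mul(-7, Mul(Add(-2, t), Pow(Add(-1, t), -1))) = Mul(-7, Mul(Pow(Add(-1, t), -1), Add(-2, t))) = Mul(-7, Pow(Add(-1, t), -1), Add(-2, t)))
Function('l')(p, V) = Mul(2, Pow(Add(p, Mul(2, V)), -1), Add(V, Mul(7, Pow(Add(-1, V), -1), Add(2, Mul(-1, V))))) (Function('l')(p, V) = Mul(2, Mul(Add(V, Mul(7, Pow(Add(-1, V), -1), Add(2, Mul(-1, V)))), Pow(Add(Add(V, p), V), -1))) = Mul(2, Mul(Add(V, Mul(7, Pow(Add(-1, V), -1), Add(2, Mul(-1, V)))), Pow(Add(p, Mul(2, V)), -1))) = Mul(2, Mul(Pow(Add(p, Mul(2, V)), -1), Add(V, Mul(7, Pow(Add(-1, V), -1), Add(2, Mul(-1, V)))))) = Mul(2, Pow(Add(p, Mul(2, V)), -1), Add(V, Mul(7, Pow(Add(-1, V), -1), Add(2, Mul(-1, V))))))
Add(-31795, Function('l')(36, 204)) = Add(-31795, Mul(2, Pow(Add(-1, 204), -1), Pow(Add(36, Mul(2, 204)), -1), Add(14, Mul(-7, 204), Mul(204, Add(-1, 204))))) = Add(-31795, Mul(2, Pow(203, -1), Pow(Add(36, 408), -1), Add(14, -1428, Mul(204, 203)))) = Add(-31795, Mul(2, Rational(1, 203), Pow(444, -1), Add(14, -1428, 41412))) = Add(-31795, Mul(2, Rational(1, 203), Rational(1, 444), 39998)) = Add(-31795, Rational(2857, 3219)) = Rational(-102345248, 3219)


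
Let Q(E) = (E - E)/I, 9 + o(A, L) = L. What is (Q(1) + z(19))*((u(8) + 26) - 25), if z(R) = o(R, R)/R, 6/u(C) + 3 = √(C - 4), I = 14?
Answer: -50/19 ≈ -2.6316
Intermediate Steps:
o(A, L) = -9 + L
u(C) = 6/(-3 + √(-4 + C)) (u(C) = 6/(-3 + √(C - 4)) = 6/(-3 + √(-4 + C)))
z(R) = (-9 + R)/R
Q(E) = 0 (Q(E) = (E - E)/14 = 0*(1/14) = 0)
(Q(1) + z(19))*((u(8) + 26) - 25) = (0 + (-9 + 19)/19)*((6/(-3 + √(-4 + 8)) + 26) - 25) = (0 + (1/19)*10)*((6/(-3 + √4) + 26) - 25) = (0 + 10/19)*((6/(-3 + 2) + 26) - 25) = 10*((6/(-1) + 26) - 25)/19 = 10*((6*(-1) + 26) - 25)/19 = 10*((-6 + 26) - 25)/19 = 10*(20 - 25)/19 = (10/19)*(-5) = -50/19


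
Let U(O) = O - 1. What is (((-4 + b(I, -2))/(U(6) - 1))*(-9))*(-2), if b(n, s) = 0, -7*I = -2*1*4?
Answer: -18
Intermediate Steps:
I = 8/7 (I = -(-2*1)*4/7 = -(-2)*4/7 = -1/7*(-8) = 8/7 ≈ 1.1429)
U(O) = -1 + O
(((-4 + b(I, -2))/(U(6) - 1))*(-9))*(-2) = (((-4 + 0)/((-1 + 6) - 1))*(-9))*(-2) = (-4/(5 - 1)*(-9))*(-2) = (-4/4*(-9))*(-2) = (-4*1/4*(-9))*(-2) = -1*(-9)*(-2) = 9*(-2) = -18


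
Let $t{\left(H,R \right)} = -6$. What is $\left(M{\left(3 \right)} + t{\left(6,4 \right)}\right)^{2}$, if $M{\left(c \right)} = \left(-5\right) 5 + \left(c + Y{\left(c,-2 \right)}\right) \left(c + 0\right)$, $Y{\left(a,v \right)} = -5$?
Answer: $1369$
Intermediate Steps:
$M{\left(c \right)} = -25 + c \left(-5 + c\right)$ ($M{\left(c \right)} = \left(-5\right) 5 + \left(c - 5\right) \left(c + 0\right) = -25 + \left(-5 + c\right) c = -25 + c \left(-5 + c\right)$)
$\left(M{\left(3 \right)} + t{\left(6,4 \right)}\right)^{2} = \left(\left(-25 + 3^{2} - 15\right) - 6\right)^{2} = \left(\left(-25 + 9 - 15\right) - 6\right)^{2} = \left(-31 - 6\right)^{2} = \left(-37\right)^{2} = 1369$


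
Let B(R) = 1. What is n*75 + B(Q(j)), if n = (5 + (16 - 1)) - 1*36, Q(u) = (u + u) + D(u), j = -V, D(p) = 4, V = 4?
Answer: -1199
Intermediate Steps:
j = -4 (j = -1*4 = -4)
Q(u) = 4 + 2*u (Q(u) = (u + u) + 4 = 2*u + 4 = 4 + 2*u)
n = -16 (n = (5 + 15) - 36 = 20 - 36 = -16)
n*75 + B(Q(j)) = -16*75 + 1 = -1200 + 1 = -1199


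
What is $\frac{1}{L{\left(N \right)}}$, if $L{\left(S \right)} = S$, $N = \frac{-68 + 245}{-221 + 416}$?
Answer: $\frac{65}{59} \approx 1.1017$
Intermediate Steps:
$N = \frac{59}{65}$ ($N = \frac{177}{195} = 177 \cdot \frac{1}{195} = \frac{59}{65} \approx 0.90769$)
$\frac{1}{L{\left(N \right)}} = \frac{1}{\frac{59}{65}} = \frac{65}{59}$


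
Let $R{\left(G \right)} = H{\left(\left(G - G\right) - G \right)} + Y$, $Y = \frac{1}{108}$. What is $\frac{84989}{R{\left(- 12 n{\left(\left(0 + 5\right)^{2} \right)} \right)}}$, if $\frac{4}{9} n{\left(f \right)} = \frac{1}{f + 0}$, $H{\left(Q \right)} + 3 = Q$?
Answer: $- \frac{229470300}{5159} \approx -44480.0$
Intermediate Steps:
$H{\left(Q \right)} = -3 + Q$
$n{\left(f \right)} = \frac{9}{4 f}$ ($n{\left(f \right)} = \frac{9}{4 \left(f + 0\right)} = \frac{9}{4 f}$)
$Y = \frac{1}{108} \approx 0.0092593$
$R{\left(G \right)} = - \frac{323}{108} - G$ ($R{\left(G \right)} = \left(-3 + \left(\left(G - G\right) - G\right)\right) + \frac{1}{108} = \left(-3 + \left(0 - G\right)\right) + \frac{1}{108} = \left(-3 - G\right) + \frac{1}{108} = - \frac{323}{108} - G$)
$\frac{84989}{R{\left(- 12 n{\left(\left(0 + 5\right)^{2} \right)} \right)}} = \frac{84989}{- \frac{323}{108} - - 12 \frac{9}{4 \left(0 + 5\right)^{2}}} = \frac{84989}{- \frac{323}{108} - - 12 \frac{9}{4 \cdot 5^{2}}} = \frac{84989}{- \frac{323}{108} - - 12 \frac{9}{4 \cdot 25}} = \frac{84989}{- \frac{323}{108} - - 12 \cdot \frac{9}{4} \cdot \frac{1}{25}} = \frac{84989}{- \frac{323}{108} - \left(-12\right) \frac{9}{100}} = \frac{84989}{- \frac{323}{108} - - \frac{27}{25}} = \frac{84989}{- \frac{323}{108} + \frac{27}{25}} = \frac{84989}{- \frac{5159}{2700}} = 84989 \left(- \frac{2700}{5159}\right) = - \frac{229470300}{5159}$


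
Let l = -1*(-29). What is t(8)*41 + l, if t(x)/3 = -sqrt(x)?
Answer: 29 - 246*sqrt(2) ≈ -318.90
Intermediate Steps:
t(x) = -3*sqrt(x) (t(x) = 3*(-sqrt(x)) = -3*sqrt(x))
l = 29
t(8)*41 + l = -6*sqrt(2)*41 + 29 = -246*sqrt(2) + 29 = 29 - 246*sqrt(2)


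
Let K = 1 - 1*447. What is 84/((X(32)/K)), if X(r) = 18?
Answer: -6244/3 ≈ -2081.3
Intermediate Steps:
K = -446 (K = 1 - 447 = -446)
84/((X(32)/K)) = 84/((18/(-446))) = 84/((18*(-1/446))) = 84/(-9/223) = 84*(-223/9) = -6244/3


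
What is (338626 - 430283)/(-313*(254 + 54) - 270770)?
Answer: 91657/367174 ≈ 0.24963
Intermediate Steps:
(338626 - 430283)/(-313*(254 + 54) - 270770) = -91657/(-313*308 - 270770) = -91657/(-96404 - 270770) = -91657/(-367174) = -91657*(-1/367174) = 91657/367174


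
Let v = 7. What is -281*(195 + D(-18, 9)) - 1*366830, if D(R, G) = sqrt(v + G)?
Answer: -422749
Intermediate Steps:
D(R, G) = sqrt(7 + G)
-281*(195 + D(-18, 9)) - 1*366830 = -281*(195 + sqrt(7 + 9)) - 1*366830 = -281*(195 + sqrt(16)) - 366830 = -281*(195 + 4) - 366830 = -281*199 - 366830 = -55919 - 366830 = -422749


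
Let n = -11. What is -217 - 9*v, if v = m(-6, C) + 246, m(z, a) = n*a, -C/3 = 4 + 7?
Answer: -5698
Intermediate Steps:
C = -33 (C = -3*(4 + 7) = -3*11 = -33)
m(z, a) = -11*a
v = 609 (v = -11*(-33) + 246 = 363 + 246 = 609)
-217 - 9*v = -217 - 9*609 = -217 - 5481 = -5698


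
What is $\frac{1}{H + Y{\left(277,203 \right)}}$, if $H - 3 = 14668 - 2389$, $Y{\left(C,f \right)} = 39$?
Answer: $\frac{1}{12321} \approx 8.1162 \cdot 10^{-5}$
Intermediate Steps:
$H = 12282$ ($H = 3 + \left(14668 - 2389\right) = 3 + 12279 = 12282$)
$\frac{1}{H + Y{\left(277,203 \right)}} = \frac{1}{12282 + 39} = \frac{1}{12321}$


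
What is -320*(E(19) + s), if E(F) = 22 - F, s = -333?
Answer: 105600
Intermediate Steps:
-320*(E(19) + s) = -320*((22 - 1*19) - 333) = -320*((22 - 19) - 333) = -320*(3 - 333) = -320*(-330) = 105600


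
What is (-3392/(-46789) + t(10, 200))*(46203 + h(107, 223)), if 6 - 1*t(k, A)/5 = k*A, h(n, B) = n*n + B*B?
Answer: -50091404365378/46789 ≈ -1.0706e+9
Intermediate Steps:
h(n, B) = B² + n² (h(n, B) = n² + B² = B² + n²)
t(k, A) = 30 - 5*A*k (t(k, A) = 30 - 5*k*A = 30 - 5*A*k)
(-3392/(-46789) + t(10, 200))*(46203 + h(107, 223)) = (-3392/(-46789) + (30 - 5*200*10))*(46203 + (223² + 107²)) = (-3392*(-1/46789) + (30 - 10000))*(46203 + (49729 + 11449)) = (3392/46789 - 9970)*(46203 + 61178) = -466482938/46789*107381 = -50091404365378/46789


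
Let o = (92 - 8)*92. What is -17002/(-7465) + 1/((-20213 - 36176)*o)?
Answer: 7409032804919/3253054343280 ≈ 2.2776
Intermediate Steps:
o = 7728 (o = 84*92 = 7728)
-17002/(-7465) + 1/((-20213 - 36176)*o) = -17002/(-7465) + 1/(-20213 - 36176*7728) = -17002*(-1/7465) + (1/7728)/(-56389) = 17002/7465 - 1/56389*1/7728 = 17002/7465 - 1/435774192 = 7409032804919/3253054343280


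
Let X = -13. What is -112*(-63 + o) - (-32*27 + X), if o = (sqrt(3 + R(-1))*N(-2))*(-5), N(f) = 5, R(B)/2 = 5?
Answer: 7933 + 2800*sqrt(13) ≈ 18029.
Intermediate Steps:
R(B) = 10 (R(B) = 2*5 = 10)
o = -25*sqrt(13) (o = (sqrt(3 + 10)*5)*(-5) = (sqrt(13)*5)*(-5) = (5*sqrt(13))*(-5) = -25*sqrt(13) ≈ -90.139)
-112*(-63 + o) - (-32*27 + X) = -112*(-63 - 25*sqrt(13)) - (-32*27 - 13) = (7056 + 2800*sqrt(13)) - (-864 - 13) = (7056 + 2800*sqrt(13)) - 1*(-877) = (7056 + 2800*sqrt(13)) + 877 = 7933 + 2800*sqrt(13)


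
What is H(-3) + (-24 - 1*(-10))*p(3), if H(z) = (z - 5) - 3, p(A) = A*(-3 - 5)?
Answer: 325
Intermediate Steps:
p(A) = -8*A (p(A) = A*(-8) = -8*A)
H(z) = -8 + z (H(z) = (-5 + z) - 3 = -8 + z)
H(-3) + (-24 - 1*(-10))*p(3) = (-8 - 3) + (-24 - 1*(-10))*(-8*3) = -11 + (-24 + 10)*(-24) = -11 - 14*(-24) = -11 + 336 = 325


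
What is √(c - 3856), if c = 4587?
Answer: √731 ≈ 27.037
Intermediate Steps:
√(c - 3856) = √(4587 - 3856) = √731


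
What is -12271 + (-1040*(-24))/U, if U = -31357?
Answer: -384806707/31357 ≈ -12272.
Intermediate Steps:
-12271 + (-1040*(-24))/U = -12271 - 1040*(-24)/(-31357) = -12271 + 24960*(-1/31357) = -12271 - 24960/31357 = -384806707/31357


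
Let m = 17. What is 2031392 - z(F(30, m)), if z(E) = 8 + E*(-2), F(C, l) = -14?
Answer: 2031356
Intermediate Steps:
z(E) = 8 - 2*E
2031392 - z(F(30, m)) = 2031392 - (8 - 2*(-14)) = 2031392 - (8 + 28) = 2031392 - 1*36 = 2031392 - 36 = 2031356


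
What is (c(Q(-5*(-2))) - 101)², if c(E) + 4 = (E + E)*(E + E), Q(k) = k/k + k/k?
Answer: 7921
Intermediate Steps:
Q(k) = 2 (Q(k) = 1 + 1 = 2)
c(E) = -4 + 4*E² (c(E) = -4 + (E + E)*(E + E) = -4 + (2*E)*(2*E) = -4 + 4*E²)
(c(Q(-5*(-2))) - 101)² = ((-4 + 4*2²) - 101)² = ((-4 + 4*4) - 101)² = ((-4 + 16) - 101)² = (12 - 101)² = (-89)² = 7921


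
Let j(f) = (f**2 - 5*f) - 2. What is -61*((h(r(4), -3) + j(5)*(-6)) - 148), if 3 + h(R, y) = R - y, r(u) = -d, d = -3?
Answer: 8113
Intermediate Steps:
r(u) = 3 (r(u) = -1*(-3) = 3)
h(R, y) = -3 + R - y (h(R, y) = -3 + (R - y) = -3 + R - y)
j(f) = -2 + f**2 - 5*f
-61*((h(r(4), -3) + j(5)*(-6)) - 148) = -61*(((-3 + 3 - 1*(-3)) + (-2 + 5**2 - 5*5)*(-6)) - 148) = -61*(((-3 + 3 + 3) + (-2 + 25 - 25)*(-6)) - 148) = -61*((3 - 2*(-6)) - 148) = -61*((3 + 12) - 148) = -61*(15 - 148) = -61*(-133) = 8113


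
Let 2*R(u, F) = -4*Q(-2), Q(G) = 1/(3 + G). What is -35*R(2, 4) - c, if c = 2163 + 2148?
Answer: -4241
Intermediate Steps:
R(u, F) = -2 (R(u, F) = (-4/(3 - 2))/2 = (-4/1)/2 = (-4*1)/2 = (½)*(-4) = -2)
c = 4311
-35*R(2, 4) - c = -35*(-2) - 1*4311 = 70 - 4311 = -4241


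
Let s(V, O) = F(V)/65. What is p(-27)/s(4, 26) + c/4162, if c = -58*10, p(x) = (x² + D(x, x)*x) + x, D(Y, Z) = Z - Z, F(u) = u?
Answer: 47477435/4162 ≈ 11407.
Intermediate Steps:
D(Y, Z) = 0
s(V, O) = V/65
p(x) = x + x² (p(x) = (x² + 0*x) + x = (x² + 0) + x = x² + x = x + x²)
c = -580
p(-27)/s(4, 26) + c/4162 = (-27*(1 - 27))/(((1/65)*4)) - 580/4162 = (-27*(-26))/(4/65) - 580*1/4162 = 702*(65/4) - 290/2081 = 22815/2 - 290/2081 = 47477435/4162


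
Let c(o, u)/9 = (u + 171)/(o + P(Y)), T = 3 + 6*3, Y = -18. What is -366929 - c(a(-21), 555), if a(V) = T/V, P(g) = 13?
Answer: -734947/2 ≈ -3.6747e+5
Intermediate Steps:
T = 21 (T = 3 + 18 = 21)
a(V) = 21/V
c(o, u) = 9*(171 + u)/(13 + o) (c(o, u) = 9*((u + 171)/(o + 13)) = 9*((171 + u)/(13 + o)) = 9*(171 + u)/(13 + o))
-366929 - c(a(-21), 555) = -366929 - 9*(171 + 555)/(13 + 21/(-21)) = -366929 - 9*726/(13 + 21*(-1/21)) = -366929 - 9*726/(13 - 1) = -366929 - 9*726/12 = -366929 - 1*1089/2 = -366929 - 1089/2 = -734947/2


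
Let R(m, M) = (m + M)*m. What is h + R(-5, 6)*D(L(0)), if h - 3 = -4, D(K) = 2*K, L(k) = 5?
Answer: -51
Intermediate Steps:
h = -1 (h = 3 - 4 = -1)
R(m, M) = m*(M + m) (R(m, M) = (M + m)*m = m*(M + m))
h + R(-5, 6)*D(L(0)) = -1 + (-5*(6 - 5))*(2*5) = -1 - 5*1*10 = -1 - 5*10 = -1 - 50 = -51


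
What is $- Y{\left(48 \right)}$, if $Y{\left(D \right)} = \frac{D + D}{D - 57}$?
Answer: $\frac{32}{3} \approx 10.667$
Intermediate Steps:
$Y{\left(D \right)} = \frac{2 D}{-57 + D}$
$- Y{\left(48 \right)} = - \frac{2 \cdot 48}{-57 + 48} = - \frac{2 \cdot 48}{-9} = - \frac{2 \cdot 48 \left(-1\right)}{9} = \left(-1\right) \left(- \frac{32}{3}\right) = \frac{32}{3}$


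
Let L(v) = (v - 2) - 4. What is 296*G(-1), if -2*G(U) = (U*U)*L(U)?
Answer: 1036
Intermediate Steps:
L(v) = -6 + v (L(v) = (-2 + v) - 4 = -6 + v)
G(U) = -U²*(-6 + U)/2 (G(U) = -U*U*(-6 + U)/2 = -U²*(-6 + U)/2)
296*G(-1) = 296*((½)*(-1)²*(6 - 1*(-1))) = 296*((½)*1*(6 + 1)) = 296*((½)*1*7) = 296*(7/2) = 1036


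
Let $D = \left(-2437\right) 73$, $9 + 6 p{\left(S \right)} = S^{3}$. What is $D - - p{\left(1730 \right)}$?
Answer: $\frac{5176649585}{6} \approx 8.6278 \cdot 10^{8}$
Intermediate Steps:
$p{\left(S \right)} = - \frac{3}{2} + \frac{S^{3}}{6}$
$D = -177901$
$D - - p{\left(1730 \right)} = -177901 - - (- \frac{3}{2} + \frac{1730^{3}}{6}) = -177901 - - (- \frac{3}{2} + \frac{1}{6} \cdot 5177717000) = -177901 - - (- \frac{3}{2} + \frac{2588858500}{3}) = -177901 - \left(-1\right) \frac{5177716991}{6} = -177901 - - \frac{5177716991}{6} = -177901 + \frac{5177716991}{6} = \frac{5176649585}{6}$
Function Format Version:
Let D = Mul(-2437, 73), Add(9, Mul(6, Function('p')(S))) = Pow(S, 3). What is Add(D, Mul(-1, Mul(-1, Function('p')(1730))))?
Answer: Rational(5176649585, 6) ≈ 8.6278e+8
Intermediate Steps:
Function('p')(S) = Add(Rational(-3, 2), Mul(Rational(1, 6), Pow(S, 3)))
D = -177901
Add(D, Mul(-1, Mul(-1, Function('p')(1730)))) = Add(-177901, Mul(-1, Mul(-1, Add(Rational(-3, 2), Mul(Rational(1, 6), Pow(1730, 3)))))) = Add(-177901, Mul(-1, Mul(-1, Add(Rational(-3, 2), Mul(Rational(1, 6), 5177717000))))) = Add(-177901, Mul(-1, Mul(-1, Add(Rational(-3, 2), Rational(2588858500, 3))))) = Add(-177901, Mul(-1, Mul(-1, Rational(5177716991, 6)))) = Add(-177901, Mul(-1, Rational(-5177716991, 6))) = Add(-177901, Rational(5177716991, 6)) = Rational(5176649585, 6)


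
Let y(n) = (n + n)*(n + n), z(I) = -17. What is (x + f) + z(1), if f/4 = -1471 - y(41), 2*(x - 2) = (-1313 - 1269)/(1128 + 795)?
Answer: -63066076/1923 ≈ -32796.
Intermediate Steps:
x = 2555/1923 (x = 2 + ((-1313 - 1269)/(1128 + 795))/2 = 2 + (-2582/1923)/2 = 2 + (-2582*1/1923)/2 = 2 + (½)*(-2582/1923) = 2 - 1291/1923 = 2555/1923 ≈ 1.3287)
y(n) = 4*n² (y(n) = (2*n)*(2*n) = 4*n²)
f = -32780 (f = 4*(-1471 - 4*41²) = 4*(-1471 - 4*1681) = 4*(-1471 - 1*6724) = 4*(-1471 - 6724) = 4*(-8195) = -32780)
(x + f) + z(1) = (2555/1923 - 32780) - 17 = -63033385/1923 - 17 = -63066076/1923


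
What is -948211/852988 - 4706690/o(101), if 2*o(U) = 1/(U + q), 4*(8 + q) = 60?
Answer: -867186020327731/852988 ≈ -1.0166e+9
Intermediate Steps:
q = 7 (q = -8 + (¼)*60 = -8 + 15 = 7)
o(U) = 1/(2*(7 + U)) (o(U) = 1/(2*(U + 7)) = 1/(2*(7 + U)))
-948211/852988 - 4706690/o(101) = -948211/852988 - 4706690/(1/(2*(7 + 101))) = -948211*1/852988 - 4706690/((½)/108) = -948211/852988 - 4706690/((½)*(1/108)) = -948211/852988 - 4706690/1/216 = -948211/852988 - 4706690*216 = -948211/852988 - 1016645040 = -867186020327731/852988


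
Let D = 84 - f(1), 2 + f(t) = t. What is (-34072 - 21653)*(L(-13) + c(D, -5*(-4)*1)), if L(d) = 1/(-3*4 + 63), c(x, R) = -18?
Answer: 17033275/17 ≈ 1.0020e+6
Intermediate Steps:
f(t) = -2 + t
D = 85 (D = 84 - (-2 + 1) = 84 - 1*(-1) = 84 + 1 = 85)
L(d) = 1/51 (L(d) = 1/(-12 + 63) = 1/51)
(-34072 - 21653)*(L(-13) + c(D, -5*(-4)*1)) = (-34072 - 21653)*(1/51 - 18) = -55725*(-917/51) = 17033275/17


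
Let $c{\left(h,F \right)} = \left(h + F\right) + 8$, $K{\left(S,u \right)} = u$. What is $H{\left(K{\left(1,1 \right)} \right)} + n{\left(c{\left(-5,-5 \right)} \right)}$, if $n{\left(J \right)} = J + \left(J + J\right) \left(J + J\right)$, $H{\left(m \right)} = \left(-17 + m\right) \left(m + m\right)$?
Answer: $-18$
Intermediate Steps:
$H{\left(m \right)} = 2 m \left(-17 + m\right)$ ($H{\left(m \right)} = \left(-17 + m\right) 2 m = 2 m \left(-17 + m\right)$)
$c{\left(h,F \right)} = 8 + F + h$ ($c{\left(h,F \right)} = \left(F + h\right) + 8 = 8 + F + h$)
$n{\left(J \right)} = J + 4 J^{2}$ ($n{\left(J \right)} = J + 2 J 2 J = J + 4 J^{2}$)
$H{\left(K{\left(1,1 \right)} \right)} + n{\left(c{\left(-5,-5 \right)} \right)} = 2 \cdot 1 \left(-17 + 1\right) + \left(8 - 5 - 5\right) \left(1 + 4 \left(8 - 5 - 5\right)\right) = 2 \cdot 1 \left(-16\right) - 2 \left(1 + 4 \left(-2\right)\right) = -32 - 2 \left(1 - 8\right) = -32 - -14 = -32 + 14 = -18$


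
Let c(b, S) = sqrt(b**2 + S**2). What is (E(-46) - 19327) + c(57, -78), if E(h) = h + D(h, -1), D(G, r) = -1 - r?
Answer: -19373 + 3*sqrt(1037) ≈ -19276.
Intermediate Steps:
c(b, S) = sqrt(S**2 + b**2)
E(h) = h (E(h) = h + (-1 - 1*(-1)) = h + (-1 + 1) = h + 0 = h)
(E(-46) - 19327) + c(57, -78) = (-46 - 19327) + sqrt((-78)**2 + 57**2) = -19373 + sqrt(6084 + 3249) = -19373 + sqrt(9333) = -19373 + 3*sqrt(1037)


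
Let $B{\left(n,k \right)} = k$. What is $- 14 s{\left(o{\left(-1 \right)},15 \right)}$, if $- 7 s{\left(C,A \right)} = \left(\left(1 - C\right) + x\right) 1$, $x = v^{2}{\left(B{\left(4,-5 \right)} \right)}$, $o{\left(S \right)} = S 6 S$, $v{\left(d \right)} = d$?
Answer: $40$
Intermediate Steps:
$o{\left(S \right)} = 6 S^{2}$ ($o{\left(S \right)} = 6 S S = 6 S^{2}$)
$x = 25$ ($x = \left(-5\right)^{2} = 25$)
$s{\left(C,A \right)} = - \frac{26}{7} + \frac{C}{7}$ ($s{\left(C,A \right)} = - \frac{\left(\left(1 - C\right) + 25\right) 1}{7} = - \frac{\left(26 - C\right) 1}{7} = - \frac{26 - C}{7} = - \frac{26}{7} + \frac{C}{7}$)
$- 14 s{\left(o{\left(-1 \right)},15 \right)} = - 14 \left(- \frac{26}{7} + \frac{6 \left(-1\right)^{2}}{7}\right) = - 14 \left(- \frac{26}{7} + \frac{6 \cdot 1}{7}\right) = - 14 \left(- \frac{26}{7} + \frac{1}{7} \cdot 6\right) = - 14 \left(- \frac{26}{7} + \frac{6}{7}\right) = \left(-14\right) \left(- \frac{20}{7}\right) = 40$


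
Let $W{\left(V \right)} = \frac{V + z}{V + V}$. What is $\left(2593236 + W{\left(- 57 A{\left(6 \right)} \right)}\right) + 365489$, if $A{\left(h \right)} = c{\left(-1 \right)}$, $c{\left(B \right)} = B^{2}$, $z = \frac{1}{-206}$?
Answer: $\frac{69482709643}{23484} \approx 2.9587 \cdot 10^{6}$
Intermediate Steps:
$z = - \frac{1}{206} \approx -0.0048544$
$A{\left(h \right)} = 1$ ($A{\left(h \right)} = \left(-1\right)^{2} = 1$)
$W{\left(V \right)} = \frac{- \frac{1}{206} + V}{2 V}$ ($W{\left(V \right)} = \frac{V - \frac{1}{206}}{V + V} = \frac{- \frac{1}{206} + V}{2 V}$)
$\left(2593236 + W{\left(- 57 A{\left(6 \right)} \right)}\right) + 365489 = \left(2593236 + \frac{-1 + 206 \left(\left(-57\right) 1\right)}{412 \left(\left(-57\right) 1\right)}\right) + 365489 = \left(2593236 + \frac{-1 + 206 \left(-57\right)}{412 \left(-57\right)}\right) + 365489 = \left(2593236 + \frac{1}{412} \left(- \frac{1}{57}\right) \left(-1 - 11742\right)\right) + 365489 = \left(2593236 + \frac{1}{412} \left(- \frac{1}{57}\right) \left(-11743\right)\right) + 365489 = \left(2593236 + \frac{11743}{23484}\right) + 365489 = \frac{60899565967}{23484} + 365489 = \frac{69482709643}{23484}$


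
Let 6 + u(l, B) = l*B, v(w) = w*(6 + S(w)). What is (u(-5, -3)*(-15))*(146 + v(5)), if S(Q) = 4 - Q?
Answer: -23085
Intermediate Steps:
v(w) = w*(10 - w) (v(w) = w*(6 + (4 - w)) = w*(10 - w))
u(l, B) = -6 + B*l (u(l, B) = -6 + l*B = -6 + B*l)
(u(-5, -3)*(-15))*(146 + v(5)) = ((-6 - 3*(-5))*(-15))*(146 + 5*(10 - 1*5)) = ((-6 + 15)*(-15))*(146 + 5*(10 - 5)) = (9*(-15))*(146 + 5*5) = -135*(146 + 25) = -135*171 = -23085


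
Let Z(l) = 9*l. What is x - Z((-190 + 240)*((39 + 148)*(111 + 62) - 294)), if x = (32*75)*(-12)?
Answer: -14454450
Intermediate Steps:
x = -28800 (x = 2400*(-12) = -28800)
x - Z((-190 + 240)*((39 + 148)*(111 + 62) - 294)) = -28800 - 9*(-190 + 240)*((39 + 148)*(111 + 62) - 294) = -28800 - 9*50*(187*173 - 294) = -28800 - 9*50*(32351 - 294) = -28800 - 9*50*32057 = -28800 - 9*1602850 = -28800 - 1*14425650 = -28800 - 14425650 = -14454450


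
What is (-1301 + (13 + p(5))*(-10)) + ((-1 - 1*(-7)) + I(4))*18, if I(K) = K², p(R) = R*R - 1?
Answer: -1275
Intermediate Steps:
p(R) = -1 + R² (p(R) = R² - 1 = -1 + R²)
(-1301 + (13 + p(5))*(-10)) + ((-1 - 1*(-7)) + I(4))*18 = (-1301 + (13 + (-1 + 5²))*(-10)) + ((-1 - 1*(-7)) + 4²)*18 = (-1301 + (13 + (-1 + 25))*(-10)) + ((-1 + 7) + 16)*18 = (-1301 + (13 + 24)*(-10)) + (6 + 16)*18 = (-1301 + 37*(-10)) + 22*18 = (-1301 - 370) + 396 = -1671 + 396 = -1275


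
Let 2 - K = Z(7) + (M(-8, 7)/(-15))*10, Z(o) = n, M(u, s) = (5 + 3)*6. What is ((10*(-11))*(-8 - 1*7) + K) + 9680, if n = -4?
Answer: 11368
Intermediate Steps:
M(u, s) = 48 (M(u, s) = 8*6 = 48)
Z(o) = -4
K = 38 (K = 2 - (-4 + (48/(-15))*10) = 2 - (-4 + (48*(-1/15))*10) = 2 - (-4 - 16/5*10) = 2 - (-4 - 32) = 2 - 1*(-36) = 2 + 36 = 38)
((10*(-11))*(-8 - 1*7) + K) + 9680 = ((10*(-11))*(-8 - 1*7) + 38) + 9680 = (-110*(-8 - 7) + 38) + 9680 = (-110*(-15) + 38) + 9680 = (1650 + 38) + 9680 = 1688 + 9680 = 11368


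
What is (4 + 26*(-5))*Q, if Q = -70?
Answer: 8820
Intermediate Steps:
(4 + 26*(-5))*Q = (4 + 26*(-5))*(-70) = (4 - 130)*(-70) = -126*(-70) = 8820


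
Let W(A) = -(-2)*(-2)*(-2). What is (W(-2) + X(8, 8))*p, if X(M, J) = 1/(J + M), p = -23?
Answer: -2967/16 ≈ -185.44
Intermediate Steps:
W(A) = 8 (W(A) = -2*2*(-2) = -4*(-2) = 8)
(W(-2) + X(8, 8))*p = (8 + 1/(8 + 8))*(-23) = (8 + 1/16)*(-23) = (129/16)*(-23) = -2967/16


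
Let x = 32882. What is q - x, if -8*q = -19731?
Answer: -243325/8 ≈ -30416.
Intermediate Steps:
q = 19731/8 (q = -1/8*(-19731) = 19731/8 ≈ 2466.4)
q - x = 19731/8 - 1*32882 = 19731/8 - 32882 = -243325/8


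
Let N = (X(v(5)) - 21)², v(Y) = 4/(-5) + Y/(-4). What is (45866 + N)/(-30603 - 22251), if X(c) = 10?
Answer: -15329/17618 ≈ -0.87008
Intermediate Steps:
v(Y) = -⅘ - Y/4 (v(Y) = 4*(-⅕) + Y*(-¼) = -⅘ - Y/4)
N = 121 (N = (10 - 21)² = (-11)² = 121)
(45866 + N)/(-30603 - 22251) = (45866 + 121)/(-30603 - 22251) = 45987/(-52854) = 45987*(-1/52854) = -15329/17618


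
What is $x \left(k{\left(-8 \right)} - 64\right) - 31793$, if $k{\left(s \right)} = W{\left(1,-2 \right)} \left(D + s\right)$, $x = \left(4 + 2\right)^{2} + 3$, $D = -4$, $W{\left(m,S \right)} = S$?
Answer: $-33353$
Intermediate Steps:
$x = 39$ ($x = 6^{2} + 3 = 36 + 3 = 39$)
$k{\left(s \right)} = 8 - 2 s$ ($k{\left(s \right)} = - 2 \left(-4 + s\right) = 8 - 2 s$)
$x \left(k{\left(-8 \right)} - 64\right) - 31793 = 39 \left(\left(8 - -16\right) - 64\right) - 31793 = 39 \left(\left(8 + 16\right) - 64\right) - 31793 = 39 \left(24 - 64\right) - 31793 = 39 \left(-40\right) - 31793 = -1560 - 31793 = -33353$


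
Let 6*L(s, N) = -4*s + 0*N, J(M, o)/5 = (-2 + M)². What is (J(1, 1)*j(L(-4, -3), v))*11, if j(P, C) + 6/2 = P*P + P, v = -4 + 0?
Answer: 3355/9 ≈ 372.78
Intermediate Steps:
J(M, o) = 5*(-2 + M)²
L(s, N) = -2*s/3 (L(s, N) = (-4*s + 0*N)/6 = (-4*s + 0)/6 = (-4*s)/6 = -2*s/3)
v = -4
j(P, C) = -3 + P + P² (j(P, C) = -3 + (P*P + P) = -3 + (P² + P) = -3 + (P + P²) = -3 + P + P²)
(J(1, 1)*j(L(-4, -3), v))*11 = ((5*(-2 + 1)²)*(-3 - ⅔*(-4) + (-⅔*(-4))²))*11 = ((5*(-1)²)*(-3 + 8/3 + (8/3)²))*11 = ((5*1)*(-3 + 8/3 + 64/9))*11 = (5*(61/9))*11 = (305/9)*11 = 3355/9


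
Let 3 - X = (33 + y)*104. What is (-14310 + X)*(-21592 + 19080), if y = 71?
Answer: 63108976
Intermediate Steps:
X = -10813 (X = 3 - (33 + 71)*104 = 3 - 104*104 = 3 - 1*10816 = 3 - 10816 = -10813)
(-14310 + X)*(-21592 + 19080) = (-14310 - 10813)*(-21592 + 19080) = -25123*(-2512) = 63108976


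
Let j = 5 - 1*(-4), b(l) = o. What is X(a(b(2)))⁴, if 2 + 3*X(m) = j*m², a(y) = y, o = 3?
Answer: 38950081/81 ≈ 4.8087e+5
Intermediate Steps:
b(l) = 3
j = 9 (j = 5 + 4 = 9)
X(m) = -⅔ + 3*m² (X(m) = -⅔ + (9*m²)/3 = -⅔ + 3*m²)
X(a(b(2)))⁴ = (-⅔ + 3*3²)⁴ = (-⅔ + 3*9)⁴ = (-⅔ + 27)⁴ = (79/3)⁴ = 38950081/81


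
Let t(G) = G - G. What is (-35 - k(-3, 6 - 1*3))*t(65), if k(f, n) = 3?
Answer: 0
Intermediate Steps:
t(G) = 0
(-35 - k(-3, 6 - 1*3))*t(65) = (-35 - 1*3)*0 = (-35 - 3)*0 = -38*0 = 0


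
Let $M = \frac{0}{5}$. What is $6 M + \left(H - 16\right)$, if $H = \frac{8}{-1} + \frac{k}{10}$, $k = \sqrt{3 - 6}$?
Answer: $-24 + \frac{i \sqrt{3}}{10} \approx -24.0 + 0.17321 i$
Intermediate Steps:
$k = i \sqrt{3}$ ($k = \sqrt{3 - 6} = \sqrt{-3} = i \sqrt{3} \approx 1.732 i$)
$H = -8 + \frac{i \sqrt{3}}{10}$ ($H = \frac{8}{-1} + \frac{i \sqrt{3}}{10} = 8 \left(-1\right) + i \sqrt{3} \cdot \frac{1}{10} = -8 + \frac{i \sqrt{3}}{10} \approx -8.0 + 0.17321 i$)
$M = 0$ ($M = 0 \cdot \frac{1}{5} = 0$)
$6 M + \left(H - 16\right) = 6 \cdot 0 - \left(24 - \frac{i \sqrt{3}}{10}\right) = 0 - \left(24 - \frac{i \sqrt{3}}{10}\right) = -24 + \frac{i \sqrt{3}}{10}$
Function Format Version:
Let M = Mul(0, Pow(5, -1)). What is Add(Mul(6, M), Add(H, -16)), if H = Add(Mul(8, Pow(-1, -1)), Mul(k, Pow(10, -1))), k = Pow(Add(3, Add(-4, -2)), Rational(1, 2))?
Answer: Add(-24, Mul(Rational(1, 10), I, Pow(3, Rational(1, 2)))) ≈ Add(-24.000, Mul(0.17321, I))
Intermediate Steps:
k = Mul(I, Pow(3, Rational(1, 2))) (k = Pow(Add(3, -6), Rational(1, 2)) = Pow(-3, Rational(1, 2)) = Mul(I, Pow(3, Rational(1, 2))) ≈ Mul(1.7320, I))
H = Add(-8, Mul(Rational(1, 10), I, Pow(3, Rational(1, 2)))) (H = Add(Mul(8, Pow(-1, -1)), Mul(Mul(I, Pow(3, Rational(1, 2))), Pow(10, -1))) = Add(Mul(8, -1), Mul(Mul(I, Pow(3, Rational(1, 2))), Rational(1, 10))) = Add(-8, Mul(Rational(1, 10), I, Pow(3, Rational(1, 2)))) ≈ Add(-8.0000, Mul(0.17321, I)))
M = 0 (M = Mul(0, Rational(1, 5)) = 0)
Add(Mul(6, M), Add(H, -16)) = Add(Mul(6, 0), Add(Add(-8, Mul(Rational(1, 10), I, Pow(3, Rational(1, 2)))), -16)) = Add(0, Add(-24, Mul(Rational(1, 10), I, Pow(3, Rational(1, 2))))) = Add(-24, Mul(Rational(1, 10), I, Pow(3, Rational(1, 2))))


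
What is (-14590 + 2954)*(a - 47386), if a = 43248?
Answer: 48149768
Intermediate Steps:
(-14590 + 2954)*(a - 47386) = (-14590 + 2954)*(43248 - 47386) = -11636*(-4138) = 48149768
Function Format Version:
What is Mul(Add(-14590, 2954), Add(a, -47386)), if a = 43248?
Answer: 48149768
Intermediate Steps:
Mul(Add(-14590, 2954), Add(a, -47386)) = Mul(Add(-14590, 2954), Add(43248, -47386)) = Mul(-11636, -4138) = 48149768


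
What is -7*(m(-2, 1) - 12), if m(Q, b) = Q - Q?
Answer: 84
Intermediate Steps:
m(Q, b) = 0
-7*(m(-2, 1) - 12) = -7*(0 - 12) = -7*(-12) = 84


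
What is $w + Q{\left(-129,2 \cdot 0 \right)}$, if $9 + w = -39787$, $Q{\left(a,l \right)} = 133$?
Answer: $-39663$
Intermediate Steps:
$w = -39796$ ($w = -9 - 39787 = -39796$)
$w + Q{\left(-129,2 \cdot 0 \right)} = -39796 + 133 = -39663$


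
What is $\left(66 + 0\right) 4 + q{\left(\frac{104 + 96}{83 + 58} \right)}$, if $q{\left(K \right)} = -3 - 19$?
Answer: $242$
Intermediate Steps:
$q{\left(K \right)} = -22$
$\left(66 + 0\right) 4 + q{\left(\frac{104 + 96}{83 + 58} \right)} = \left(66 + 0\right) 4 - 22 = 66 \cdot 4 - 22 = 264 - 22 = 242$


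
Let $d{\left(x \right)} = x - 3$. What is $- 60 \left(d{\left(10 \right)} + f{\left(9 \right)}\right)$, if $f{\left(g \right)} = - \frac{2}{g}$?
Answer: $- \frac{1220}{3} \approx -406.67$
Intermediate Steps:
$d{\left(x \right)} = -3 + x$
$- 60 \left(d{\left(10 \right)} + f{\left(9 \right)}\right) = - 60 \left(\left(-3 + 10\right) - \frac{2}{9}\right) = - 60 \left(7 - \frac{2}{9}\right) = \left(-60\right) \frac{61}{9} = - \frac{1220}{3}$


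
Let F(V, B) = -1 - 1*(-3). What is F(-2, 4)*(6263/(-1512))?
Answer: -6263/756 ≈ -8.2844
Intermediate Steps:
F(V, B) = 2 (F(V, B) = -1 + 3 = 2)
F(-2, 4)*(6263/(-1512)) = 2*(6263/(-1512)) = 2*(6263*(-1/1512)) = 2*(-6263/1512) = -6263/756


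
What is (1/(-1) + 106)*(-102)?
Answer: -10710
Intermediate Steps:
(1/(-1) + 106)*(-102) = (-1 + 106)*(-102) = 105*(-102) = -10710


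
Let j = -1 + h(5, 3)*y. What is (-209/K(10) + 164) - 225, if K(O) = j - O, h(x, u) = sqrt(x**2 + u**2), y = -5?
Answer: -46768/729 + 1045*sqrt(34)/729 ≈ -55.795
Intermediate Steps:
h(x, u) = sqrt(u**2 + x**2)
j = -1 - 5*sqrt(34) (j = -1 + sqrt(3**2 + 5**2)*(-5) = -1 + sqrt(9 + 25)*(-5) = -1 + sqrt(34)*(-5) = -1 - 5*sqrt(34) ≈ -30.155)
K(O) = -1 - O - 5*sqrt(34) (K(O) = (-1 - 5*sqrt(34)) - O = -1 - O - 5*sqrt(34))
(-209/K(10) + 164) - 225 = (-209/(-1 - 1*10 - 5*sqrt(34)) + 164) - 225 = (-209/(-1 - 10 - 5*sqrt(34)) + 164) - 225 = (-209/(-11 - 5*sqrt(34)) + 164) - 225 = (164 - 209/(-11 - 5*sqrt(34))) - 225 = -61 - 209/(-11 - 5*sqrt(34))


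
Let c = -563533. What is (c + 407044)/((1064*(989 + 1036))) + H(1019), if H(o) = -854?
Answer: -613394963/718200 ≈ -854.07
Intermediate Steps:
(c + 407044)/((1064*(989 + 1036))) + H(1019) = (-563533 + 407044)/((1064*(989 + 1036))) - 854 = -156489/(1064*2025) - 854 = -156489/2154600 - 854 = -156489*1/2154600 - 854 = -52163/718200 - 854 = -613394963/718200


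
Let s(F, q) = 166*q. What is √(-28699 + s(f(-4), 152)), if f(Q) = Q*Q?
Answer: I*√3467 ≈ 58.881*I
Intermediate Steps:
f(Q) = Q²
√(-28699 + s(f(-4), 152)) = √(-28699 + 166*152) = √(-28699 + 25232) = √(-3467) = I*√3467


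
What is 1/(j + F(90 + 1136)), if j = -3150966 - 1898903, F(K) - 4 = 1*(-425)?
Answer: -1/5050290 ≈ -1.9801e-7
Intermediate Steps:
F(K) = -421 (F(K) = 4 + 1*(-425) = 4 - 425 = -421)
j = -5049869
1/(j + F(90 + 1136)) = 1/(-5049869 - 421) = 1/(-5050290) = -1/5050290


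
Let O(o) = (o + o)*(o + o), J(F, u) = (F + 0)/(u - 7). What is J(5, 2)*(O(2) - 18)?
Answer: 2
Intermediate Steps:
J(F, u) = F/(-7 + u)
O(o) = 4*o² (O(o) = (2*o)*(2*o) = 4*o²)
J(5, 2)*(O(2) - 18) = (5/(-7 + 2))*(4*2² - 18) = (5/(-5))*(4*4 - 18) = (5*(-⅕))*(16 - 18) = -1*(-2) = 2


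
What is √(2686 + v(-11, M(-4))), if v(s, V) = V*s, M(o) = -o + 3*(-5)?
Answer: √2807 ≈ 52.981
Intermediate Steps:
M(o) = -15 - o (M(o) = -o - 15 = -15 - o)
√(2686 + v(-11, M(-4))) = √(2686 + (-15 - 1*(-4))*(-11)) = √(2686 + (-15 + 4)*(-11)) = √(2686 - 11*(-11)) = √(2686 + 121) = √2807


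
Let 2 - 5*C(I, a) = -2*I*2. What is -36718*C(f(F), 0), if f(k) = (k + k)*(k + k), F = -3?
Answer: -5360828/5 ≈ -1.0722e+6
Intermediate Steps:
f(k) = 4*k² (f(k) = (2*k)*(2*k) = 4*k²)
C(I, a) = ⅖ + 4*I/5 (C(I, a) = ⅖ - (-2*I)*2/5 = ⅖ - (-4)*I/5 = ⅖ + 4*I/5)
-36718*C(f(F), 0) = -36718*(⅖ + 4*(4*(-3)²)/5) = -36718*(⅖ + 4*(4*9)/5) = -36718*(⅖ + (⅘)*36) = -36718*(⅖ + 144/5) = -36718*146/5 = -5360828/5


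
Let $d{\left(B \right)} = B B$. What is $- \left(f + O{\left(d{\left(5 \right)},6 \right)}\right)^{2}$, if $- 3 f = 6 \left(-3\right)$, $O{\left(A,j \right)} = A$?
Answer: $-961$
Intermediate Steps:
$d{\left(B \right)} = B^{2}$
$f = 6$ ($f = - \frac{6 \left(-3\right)}{3} = \left(- \frac{1}{3}\right) \left(-18\right) = 6$)
$- \left(f + O{\left(d{\left(5 \right)},6 \right)}\right)^{2} = - \left(6 + 5^{2}\right)^{2} = - \left(6 + 25\right)^{2} = - 31^{2} = \left(-1\right) 961 = -961$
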